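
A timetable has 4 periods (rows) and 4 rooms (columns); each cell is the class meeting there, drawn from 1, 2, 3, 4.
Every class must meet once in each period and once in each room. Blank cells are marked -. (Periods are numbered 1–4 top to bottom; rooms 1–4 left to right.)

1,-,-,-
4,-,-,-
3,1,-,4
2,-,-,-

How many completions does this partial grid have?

4

Period 1, room 2: eliminating its period and room leaves {2, 3, 4}.
Period 1, room 3: eliminating its period and room leaves {2, 3, 4}.
Period 1, room 4: eliminating its period and room leaves {2, 3}.
Period 2, room 2: eliminating its period and room leaves {2, 3}.
Period 2, room 3: eliminating its period and room leaves {1, 2, 3}.
Period 2, room 4: eliminating its period and room leaves {1, 2, 3}.
Period 3, room 3: eliminating its period and room leaves {2}.
Period 4, room 2: eliminating its period and room leaves {3, 4}.
Period 4, room 3: eliminating its period and room leaves {1, 3, 4}.
Period 4, room 4: eliminating its period and room leaves {1, 3}.
Enumerating the assignments across these blanks that avoid any period or room repeat gives 4 completions.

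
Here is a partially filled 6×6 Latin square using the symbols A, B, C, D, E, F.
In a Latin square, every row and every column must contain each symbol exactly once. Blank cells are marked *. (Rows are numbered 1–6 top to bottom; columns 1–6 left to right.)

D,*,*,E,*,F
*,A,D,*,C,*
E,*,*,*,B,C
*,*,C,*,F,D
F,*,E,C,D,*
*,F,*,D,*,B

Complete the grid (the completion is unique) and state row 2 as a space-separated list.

Row 2, column 1: row 2 has {A, C, D} and column 1 has {D, E, F}, leaving only B.
Row 2, column 4: row 2 has {A, B, C, D} and column 4 has {C, D, E}, leaving only F.
Row 2, column 6: row 2 has {A, B, C, D, F} and column 6 has {B, C, D, F}, leaving only E.
So row 2 reads: B A D F C E.

B A D F C E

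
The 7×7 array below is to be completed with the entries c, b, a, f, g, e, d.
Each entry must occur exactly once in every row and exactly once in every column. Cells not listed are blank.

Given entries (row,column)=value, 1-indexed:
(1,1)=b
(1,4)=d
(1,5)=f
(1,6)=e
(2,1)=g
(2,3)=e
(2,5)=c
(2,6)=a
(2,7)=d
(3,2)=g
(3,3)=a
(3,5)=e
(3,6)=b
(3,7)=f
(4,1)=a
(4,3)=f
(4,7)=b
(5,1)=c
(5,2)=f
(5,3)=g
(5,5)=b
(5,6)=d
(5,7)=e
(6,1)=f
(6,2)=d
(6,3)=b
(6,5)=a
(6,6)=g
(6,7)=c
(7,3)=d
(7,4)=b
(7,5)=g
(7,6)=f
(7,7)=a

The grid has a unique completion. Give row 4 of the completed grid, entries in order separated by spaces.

Row 4, column 5: row 4 has {b, a, f} and column 5 has {c, b, a, f, g, e}, leaving only d.
Row 4, column 6: row 4 has {b, a, f, d} and column 6 has {b, a, f, g, e, d}, leaving only c.
Row 4, column 2: row 4 has {c, b, a, f, d} and column 2 has {f, g, d}, leaving only e.
Row 4, column 4: row 4 has {c, b, a, f, e, d} and column 4 has {b, d}, leaving only g.
So row 4 reads: a e f g d c b.

a e f g d c b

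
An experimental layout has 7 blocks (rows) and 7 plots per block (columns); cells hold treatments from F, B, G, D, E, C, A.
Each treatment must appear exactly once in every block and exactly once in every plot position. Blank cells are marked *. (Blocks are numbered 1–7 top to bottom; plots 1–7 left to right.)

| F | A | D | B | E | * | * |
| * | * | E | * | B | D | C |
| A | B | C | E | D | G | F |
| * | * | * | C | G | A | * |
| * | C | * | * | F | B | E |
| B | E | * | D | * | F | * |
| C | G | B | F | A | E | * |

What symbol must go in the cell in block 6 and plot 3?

G

Block 1, plot 6: block 1 has {F, B, D, E, A} and plot 6 has {F, B, G, D, E, A}, leaving only C.
Block 1, plot 7: block 1 has {F, B, D, E, C, A} and plot 7 has {F, E, C}, leaving only G.
Block 2, plot 1: block 2 has {B, D, E, C} and plot 1 has {F, B, C, A}, leaving only G.
Block 2, plot 2: block 2 has {B, G, D, E, C} and plot 2 has {B, G, E, C, A}, leaving only F.
Block 2, plot 4: block 2 has {F, B, G, D, E, C} and plot 4 has {F, B, D, E, C}, leaving only A.
Block 4, plot 2: block 4 has {G, C, A} and plot 2 has {F, B, G, E, C, A}, leaving only D.
Block 4, plot 1: block 4 has {G, D, C, A} and plot 1 has {F, B, G, C, A}, leaving only E.
Block 4, plot 3: block 4 has {G, D, E, C, A} and plot 3 has {B, D, E, C}, leaving only F.
Block 4, plot 7: block 4 has {F, G, D, E, C, A} and plot 7 has {F, G, E, C}, leaving only B.
Block 5, plot 1: block 5 has {F, B, E, C} and plot 1 has {F, B, G, E, C, A}, leaving only D.
Block 5, plot 4: block 5 has {F, B, D, E, C} and plot 4 has {F, B, D, E, C, A}, leaving only G.
Block 5, plot 3: block 5 has {F, B, G, D, E, C} and plot 3 has {F, B, D, E, C}, leaving only A.
Block 6 already has {F, B, D, E} and plot 3 already has {F, B, D, E, C, A}, so block 6, plot 3 must be G.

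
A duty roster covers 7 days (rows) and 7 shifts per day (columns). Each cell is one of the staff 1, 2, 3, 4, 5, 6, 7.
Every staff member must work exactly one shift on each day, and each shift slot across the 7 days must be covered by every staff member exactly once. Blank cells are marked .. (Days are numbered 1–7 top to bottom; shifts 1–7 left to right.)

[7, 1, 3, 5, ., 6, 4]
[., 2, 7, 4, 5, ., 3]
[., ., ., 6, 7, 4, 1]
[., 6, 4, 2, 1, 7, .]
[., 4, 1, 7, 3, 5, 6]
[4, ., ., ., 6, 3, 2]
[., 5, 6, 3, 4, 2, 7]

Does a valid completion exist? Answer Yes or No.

No day or shift among the givens repeats a symbol, and propagating forced cells runs into no contradiction.
One valid completion exists (for instance, 7 1 3 5 2 6 4 / 6 2 7 4 5 1 3 / 5 3 2 6 7 4 1 / 3 6 4 2 1 7 5 / 2 4 1 7 3 5 6 / 4 7 5 1 6 3 2 / 1 5 6 3 4 2 7).

Yes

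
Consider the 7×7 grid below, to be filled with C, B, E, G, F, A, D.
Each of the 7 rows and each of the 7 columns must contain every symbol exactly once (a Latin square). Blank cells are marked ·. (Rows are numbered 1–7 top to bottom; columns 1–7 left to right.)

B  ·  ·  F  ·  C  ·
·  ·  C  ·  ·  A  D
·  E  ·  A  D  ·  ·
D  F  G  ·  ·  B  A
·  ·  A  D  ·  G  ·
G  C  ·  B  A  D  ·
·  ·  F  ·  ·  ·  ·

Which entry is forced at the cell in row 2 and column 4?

E

Row 3, column 3: row 3 has {E, A, D} and column 3 has {C, G, F, A}, leaving only B.
Row 3, column 6: row 3 has {B, E, A, D} and column 6 has {C, B, G, A, D}, leaving only F.
Row 3, column 1: row 3 has {B, E, F, A, D} and column 1 has {B, G, D}, leaving only C.
Row 3, column 7: row 3 has {C, B, E, F, A, D} and column 7 has {A, D}, leaving only G.
Row 1, column 7: row 1 has {C, B, F} and column 7 has {G, A, D}, leaving only E.
Row 1, column 3: row 1 has {C, B, E, F} and column 3 has {C, B, G, F, A}, leaving only D.
Row 1, column 5: row 1 has {C, B, E, F, D} and column 5 has {A, D}, leaving only G.
Row 1, column 2: row 1 has {C, B, E, G, F, D} and column 2 has {C, E, F}, leaving only A.
Row 5, column 2: row 5 has {G, A, D} and column 2 has {C, E, F, A}, leaving only B.
Row 2, column 2: row 2 has {C, A, D} and column 2 has {C, B, E, F, A}, leaving only G.
Row 2 already has {C, G, A, D} and column 4 already has {B, F, A, D}, so row 2, column 4 must be E.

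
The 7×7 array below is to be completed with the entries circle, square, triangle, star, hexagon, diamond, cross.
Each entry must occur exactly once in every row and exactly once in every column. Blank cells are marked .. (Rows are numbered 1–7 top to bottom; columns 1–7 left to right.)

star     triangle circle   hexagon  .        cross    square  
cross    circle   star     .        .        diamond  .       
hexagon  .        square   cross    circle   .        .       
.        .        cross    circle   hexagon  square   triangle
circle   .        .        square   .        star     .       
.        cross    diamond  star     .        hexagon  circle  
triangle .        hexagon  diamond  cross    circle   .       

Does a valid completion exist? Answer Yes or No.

No

Row 1, column 5: row 1 has {circle, square, triangle, star, hexagon, cross} and column 5 has {circle, hexagon, cross}, so it must be diamond.
Row 2, column 4: row 2 has {circle, star, diamond, cross} and column 4 has {circle, square, star, hexagon, diamond, cross}, so it must be triangle.
Row 2, column 5: row 2 has {circle, triangle, star, diamond, cross} and column 5 has {circle, hexagon, diamond, cross}, so it must be square.
Row 2, column 7: row 2 has {circle, square, triangle, star, diamond, cross} and column 7 has {circle, square, triangle}, so it must be hexagon.
Row 3, column 6: row 3 has {circle, square, hexagon, cross} and column 6 has {circle, square, star, hexagon, diamond, cross}, so it must be triangle.
Row 4, column 1: row 4 has {circle, square, triangle, hexagon, cross} and column 1 has {circle, triangle, star, hexagon, cross}, so it must be diamond.
Row 4, column 2: row 4 has {circle, square, triangle, hexagon, diamond, cross} and column 2 has {circle, triangle, cross}, so it must be star.
Row 3, column 2: row 3 has {circle, square, triangle, hexagon, cross} and column 2 has {circle, triangle, star, cross}, so it must be diamond.
Row 3, column 7: row 3 has {circle, square, triangle, hexagon, diamond, cross} and column 7 has {circle, square, triangle, hexagon}, so it must be star.
Now row 7, column 7: row 7 together with column 7 already contain {circle, square, triangle, star, hexagon, diamond, cross} — every symbol — so nothing can go there. The grid has no valid completion.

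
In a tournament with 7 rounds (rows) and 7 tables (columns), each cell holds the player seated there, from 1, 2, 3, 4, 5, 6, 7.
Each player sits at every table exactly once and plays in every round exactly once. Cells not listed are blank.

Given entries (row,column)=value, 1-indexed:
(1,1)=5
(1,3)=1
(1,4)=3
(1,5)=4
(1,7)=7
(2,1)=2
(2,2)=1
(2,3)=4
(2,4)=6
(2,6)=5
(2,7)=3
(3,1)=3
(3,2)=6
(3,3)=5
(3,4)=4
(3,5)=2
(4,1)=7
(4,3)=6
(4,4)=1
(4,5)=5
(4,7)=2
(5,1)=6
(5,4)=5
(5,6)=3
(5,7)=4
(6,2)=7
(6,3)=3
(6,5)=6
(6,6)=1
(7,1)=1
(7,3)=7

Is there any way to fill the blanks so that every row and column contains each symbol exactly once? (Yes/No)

Round 1, table 2: round 1 has {1, 3, 4, 5, 7} and table 2 has {1, 6, 7}, so it must be 2.
Now round 5, table 2: round 5 together with table 2 already contain {1, 2, 3, 4, 5, 6, 7} — every symbol — so nothing can go there. The grid has no valid completion.

No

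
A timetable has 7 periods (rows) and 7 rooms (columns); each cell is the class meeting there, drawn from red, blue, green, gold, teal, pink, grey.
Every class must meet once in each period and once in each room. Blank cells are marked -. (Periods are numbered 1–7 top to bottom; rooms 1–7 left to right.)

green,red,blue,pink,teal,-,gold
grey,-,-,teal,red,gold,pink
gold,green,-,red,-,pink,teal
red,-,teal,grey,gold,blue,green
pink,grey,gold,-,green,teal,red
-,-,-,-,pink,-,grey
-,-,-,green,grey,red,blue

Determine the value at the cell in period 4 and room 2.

Period 4 already has {red, blue, green, gold, teal, grey} and room 2 already has {red, green, grey}, so period 4, room 2 must be pink.

pink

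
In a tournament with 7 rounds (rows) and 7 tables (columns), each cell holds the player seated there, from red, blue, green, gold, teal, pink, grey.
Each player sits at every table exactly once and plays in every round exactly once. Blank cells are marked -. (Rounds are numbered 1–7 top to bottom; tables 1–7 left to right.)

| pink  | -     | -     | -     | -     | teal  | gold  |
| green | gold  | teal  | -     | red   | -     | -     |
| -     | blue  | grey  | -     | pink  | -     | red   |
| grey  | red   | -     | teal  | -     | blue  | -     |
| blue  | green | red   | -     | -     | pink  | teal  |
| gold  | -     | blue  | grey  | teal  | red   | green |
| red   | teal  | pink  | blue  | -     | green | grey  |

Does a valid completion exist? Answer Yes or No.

No round or table among the givens repeats a symbol, and propagating forced cells runs into no contradiction.
One valid completion exists (for instance, pink grey green red blue teal gold / green gold teal pink red grey blue / teal blue grey green pink gold red / grey red gold teal green blue pink / blue green red gold grey pink teal / gold pink blue grey teal red green / red teal pink blue gold green grey).

Yes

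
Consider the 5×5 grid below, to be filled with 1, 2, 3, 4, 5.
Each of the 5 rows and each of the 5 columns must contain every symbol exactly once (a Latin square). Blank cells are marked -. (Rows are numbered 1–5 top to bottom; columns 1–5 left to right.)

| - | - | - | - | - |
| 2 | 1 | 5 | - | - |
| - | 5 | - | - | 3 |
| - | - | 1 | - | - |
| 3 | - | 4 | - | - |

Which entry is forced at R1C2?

4

Row 2, column 5: row 2 has {1, 2, 5} and column 5 has {3}, leaving only 4.
Row 2, column 4: row 2 has {1, 2, 4, 5} and column 4 has {}, leaving only 3.
Row 3, column 3: row 3 has {3, 5} and column 3 has {1, 4, 5}, leaving only 2.
Row 1, column 3: row 1 has {} and column 3 has {1, 2, 4, 5}, leaving only 3.
Row 5, column 2: row 5 has {3, 4} and column 2 has {1, 5}, leaving only 2.
Row 1 already has {3} and column 2 already has {1, 2, 5}, so row 1, column 2 must be 4.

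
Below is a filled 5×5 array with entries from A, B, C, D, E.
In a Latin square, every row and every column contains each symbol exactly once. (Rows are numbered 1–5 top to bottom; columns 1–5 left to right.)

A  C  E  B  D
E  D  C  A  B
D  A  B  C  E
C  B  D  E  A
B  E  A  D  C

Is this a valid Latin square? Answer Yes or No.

Each row is a permutation of the 5 symbols, and so is each column.

Yes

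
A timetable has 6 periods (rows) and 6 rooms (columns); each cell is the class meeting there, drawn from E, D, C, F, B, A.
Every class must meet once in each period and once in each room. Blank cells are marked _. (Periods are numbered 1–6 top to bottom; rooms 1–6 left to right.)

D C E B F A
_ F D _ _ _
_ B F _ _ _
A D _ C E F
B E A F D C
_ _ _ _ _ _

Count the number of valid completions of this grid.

3

Period 2, room 1: eliminating its period and room leaves {E, C}.
Period 2, room 4: eliminating its period and room leaves {E, A}.
Period 2, room 5: eliminating its period and room leaves {C, B, A}.
Period 2, room 6: eliminating its period and room leaves {E, B}.
Period 3, room 1: eliminating its period and room leaves {E, C}.
Period 3, room 4: eliminating its period and room leaves {E, D, A}.
Period 3, room 5: eliminating its period and room leaves {C, A}.
Period 3, room 6: eliminating its period and room leaves {E, D}.
Period 4, room 3: eliminating its period and room leaves {B}.
Period 6, room 1: eliminating its period and room leaves {E, C, F}.
Period 6, room 2: eliminating its period and room leaves {A}.
Period 6, room 3: eliminating its period and room leaves {C, B}.
Period 6, room 4: eliminating its period and room leaves {E, D, A}.
Period 6, room 5: eliminating its period and room leaves {C, B, A}.
Period 6, room 6: eliminating its period and room leaves {E, D, B}.
Enumerating the assignments across these blanks that avoid any period or room repeat gives 3 completions.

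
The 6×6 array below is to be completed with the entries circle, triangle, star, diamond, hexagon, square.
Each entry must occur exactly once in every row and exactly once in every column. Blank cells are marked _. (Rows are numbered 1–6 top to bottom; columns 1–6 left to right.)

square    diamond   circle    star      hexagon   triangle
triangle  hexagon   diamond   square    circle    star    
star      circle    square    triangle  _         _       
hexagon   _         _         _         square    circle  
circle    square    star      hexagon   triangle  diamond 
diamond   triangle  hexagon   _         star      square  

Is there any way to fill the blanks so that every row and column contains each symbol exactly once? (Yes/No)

Yes

No row or column among the givens repeats a symbol, and propagating forced cells runs into no contradiction.
One valid completion exists (for instance, square diamond circle star hexagon triangle / triangle hexagon diamond square circle star / star circle square triangle diamond hexagon / hexagon star triangle diamond square circle / circle square star hexagon triangle diamond / diamond triangle hexagon circle star square).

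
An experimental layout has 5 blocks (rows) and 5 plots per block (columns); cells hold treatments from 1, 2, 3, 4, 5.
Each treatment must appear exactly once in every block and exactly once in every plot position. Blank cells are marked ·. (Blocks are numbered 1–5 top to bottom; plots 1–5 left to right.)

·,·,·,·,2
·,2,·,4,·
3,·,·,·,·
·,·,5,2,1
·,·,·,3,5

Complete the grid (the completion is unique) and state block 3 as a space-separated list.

3 5 2 1 4

Block 3, plot 5: block 3 has {3} and plot 5 has {1, 2, 5}, leaving only 4.
Block 2, plot 5: block 2 has {2, 4} and plot 5 has {1, 2, 4, 5}, leaving only 3.
Block 2, plot 3: block 2 has {2, 3, 4} and plot 3 has {5}, leaving only 1.
Block 3, plot 3: block 3 has {3, 4} and plot 3 has {1, 5}, leaving only 2.
Block 2, plot 1: block 2 has {1, 2, 3, 4} and plot 1 has {3}, leaving only 5.
Block 4, plot 1: block 4 has {1, 2, 5} and plot 1 has {3, 5}, leaving only 4.
Block 1, plot 1: block 1 has {2} and plot 1 has {3, 4, 5}, leaving only 1.
Block 1, plot 4: block 1 has {1, 2} and plot 4 has {2, 3, 4}, leaving only 5.
Block 3, plot 4: block 3 has {2, 3, 4} and plot 4 has {2, 3, 4, 5}, leaving only 1.
Block 3, plot 2: block 3 has {1, 2, 3, 4} and plot 2 has {2}, leaving only 5.
So block 3 reads: 3 5 2 1 4.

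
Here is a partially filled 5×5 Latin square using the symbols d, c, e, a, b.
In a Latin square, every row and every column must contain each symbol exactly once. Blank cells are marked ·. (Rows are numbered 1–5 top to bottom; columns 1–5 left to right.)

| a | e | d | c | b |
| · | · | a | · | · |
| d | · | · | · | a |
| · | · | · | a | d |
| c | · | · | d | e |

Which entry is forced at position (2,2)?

d

Row 2, column 5: row 2 has {a} and column 5 has {d, e, a, b}, leaving only c.
Row 5, column 3: row 5 has {d, c, e} and column 3 has {d, a}, leaving only b.
Row 5, column 2: row 5 has {d, c, e, b} and column 2 has {e}, leaving only a.
Row 2, column 2 is narrowed to {d, b}.
If it were b, then row 2, column 4 would be left with no valid symbol.
So row 2, column 2 must be d.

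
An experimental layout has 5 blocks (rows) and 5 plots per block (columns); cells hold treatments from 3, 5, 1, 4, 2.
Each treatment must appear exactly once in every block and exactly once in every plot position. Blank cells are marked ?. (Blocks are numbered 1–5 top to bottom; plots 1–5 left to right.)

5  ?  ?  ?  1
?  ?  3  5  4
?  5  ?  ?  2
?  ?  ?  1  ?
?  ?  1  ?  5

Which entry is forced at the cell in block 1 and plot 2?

Block 3, plot 3: block 3 has {5, 2} and plot 3 has {3, 1}, leaving only 4.
Block 1, plot 3: block 1 has {5, 1} and plot 3 has {3, 1, 4}, leaving only 2.
Block 3, plot 4: block 3 has {5, 4, 2} and plot 4 has {5, 1}, leaving only 3.
Block 1, plot 4: block 1 has {5, 1, 2} and plot 4 has {3, 5, 1}, leaving only 4.
Block 1 already has {5, 1, 4, 2} and plot 2 already has {5}, so block 1, plot 2 must be 3.

3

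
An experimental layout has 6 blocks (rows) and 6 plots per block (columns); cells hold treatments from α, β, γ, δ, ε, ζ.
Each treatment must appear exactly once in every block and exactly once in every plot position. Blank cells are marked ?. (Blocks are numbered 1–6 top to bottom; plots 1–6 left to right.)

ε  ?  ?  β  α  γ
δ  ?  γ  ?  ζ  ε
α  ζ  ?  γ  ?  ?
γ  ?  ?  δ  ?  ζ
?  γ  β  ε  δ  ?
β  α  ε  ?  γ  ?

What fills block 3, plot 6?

Block 1, plot 2: block 1 has {α, β, γ, ε} and plot 2 has {α, γ, ζ}, leaving only δ.
Block 1, plot 3: block 1 has {α, β, γ, δ, ε} and plot 3 has {β, γ, ε}, leaving only ζ.
Block 2, plot 2: block 2 has {γ, δ, ε, ζ} and plot 2 has {α, γ, δ, ζ}, leaving only β.
Block 2, plot 4: block 2 has {β, γ, δ, ε, ζ} and plot 4 has {β, γ, δ, ε}, leaving only α.
Block 3, plot 3: block 3 has {α, γ, ζ} and plot 3 has {β, γ, ε, ζ}, leaving only δ.
Block 3 already has {α, γ, δ, ζ} and plot 6 already has {γ, ε, ζ}, so block 3, plot 6 must be β.

β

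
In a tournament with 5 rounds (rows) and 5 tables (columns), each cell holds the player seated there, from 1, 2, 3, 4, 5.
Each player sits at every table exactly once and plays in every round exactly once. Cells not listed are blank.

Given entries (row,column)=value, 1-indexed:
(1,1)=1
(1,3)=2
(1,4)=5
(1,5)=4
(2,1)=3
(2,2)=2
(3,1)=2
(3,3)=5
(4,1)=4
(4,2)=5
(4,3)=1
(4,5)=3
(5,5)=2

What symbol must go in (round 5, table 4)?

4

Round 1, table 2: round 1 has {1, 2, 4, 5} and table 2 has {2, 5}, leaving only 3.
Round 2, table 3: round 2 has {2, 3} and table 3 has {1, 2, 5}, leaving only 4.
Round 2, table 4: round 2 has {2, 3, 4} and table 4 has {5}, leaving only 1.
Round 2, table 5: round 2 has {1, 2, 3, 4} and table 5 has {2, 3, 4}, leaving only 5.
Round 3, table 5: round 3 has {2, 5} and table 5 has {2, 3, 4, 5}, leaving only 1.
Round 3, table 2: round 3 has {1, 2, 5} and table 2 has {2, 3, 5}, leaving only 4.
Round 3, table 4: round 3 has {1, 2, 4, 5} and table 4 has {1, 5}, leaving only 3.
Round 5 already has {2} and table 4 already has {1, 3, 5}, so round 5, table 4 must be 4.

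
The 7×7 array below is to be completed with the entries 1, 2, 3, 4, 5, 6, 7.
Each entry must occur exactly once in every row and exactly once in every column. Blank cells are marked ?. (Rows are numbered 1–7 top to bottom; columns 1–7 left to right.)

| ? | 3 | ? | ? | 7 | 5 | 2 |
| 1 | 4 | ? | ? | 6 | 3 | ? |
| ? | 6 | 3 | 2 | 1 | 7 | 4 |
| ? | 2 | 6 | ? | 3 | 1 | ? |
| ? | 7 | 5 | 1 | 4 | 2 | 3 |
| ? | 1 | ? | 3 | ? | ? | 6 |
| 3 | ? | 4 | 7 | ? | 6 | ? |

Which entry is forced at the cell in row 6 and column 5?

Row 1, column 3: row 1 has {2, 3, 5, 7} and column 3 has {3, 4, 5, 6}, leaving only 1.
Row 2, column 4: row 2 has {1, 3, 4, 6} and column 4 has {1, 2, 3, 7}, leaving only 5.
Row 2, column 7: row 2 has {1, 3, 4, 5, 6} and column 7 has {2, 3, 4, 6}, leaving only 7.
Row 2, column 3: row 2 has {1, 3, 4, 5, 6, 7} and column 3 has {1, 3, 4, 5, 6}, leaving only 2.
Row 3, column 1: row 3 has {1, 2, 3, 4, 6, 7} and column 1 has {1, 3}, leaving only 5.
Row 4, column 4: row 4 has {1, 2, 3, 6} and column 4 has {1, 2, 3, 5, 7}, leaving only 4.
Row 1, column 4: row 1 has {1, 2, 3, 5, 7} and column 4 has {1, 2, 3, 4, 5, 7}, leaving only 6.
Row 1, column 1: row 1 has {1, 2, 3, 5, 6, 7} and column 1 has {1, 3, 5}, leaving only 4.
Row 4, column 1: row 4 has {1, 2, 3, 4, 6} and column 1 has {1, 3, 4, 5}, leaving only 7.
Row 4, column 7: row 4 has {1, 2, 3, 4, 6, 7} and column 7 has {2, 3, 4, 6, 7}, leaving only 5.
Row 5, column 1: row 5 has {1, 2, 3, 4, 5, 7} and column 1 has {1, 3, 4, 5, 7}, leaving only 6.
Row 6, column 1: row 6 has {1, 3, 6} and column 1 has {1, 3, 4, 5, 6, 7}, leaving only 2.
Row 6 already has {1, 2, 3, 6} and column 5 already has {1, 3, 4, 6, 7}, so row 6, column 5 must be 5.

5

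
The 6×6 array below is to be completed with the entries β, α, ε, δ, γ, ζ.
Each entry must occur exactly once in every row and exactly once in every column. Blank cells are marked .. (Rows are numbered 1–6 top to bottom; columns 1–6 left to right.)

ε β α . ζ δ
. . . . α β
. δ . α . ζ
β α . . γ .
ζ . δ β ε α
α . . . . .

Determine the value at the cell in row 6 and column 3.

β

Row 1, column 4: row 1 has {β, α, ε, δ, ζ} and column 4 has {β, α}, leaving only γ.
Row 3, column 1: row 3 has {α, δ, ζ} and column 1 has {β, α, ε, ζ}, leaving only γ.
Row 2, column 1: row 2 has {β, α} and column 1 has {β, α, ε, γ, ζ}, leaving only δ.
Row 3, column 5: row 3 has {α, δ, γ, ζ} and column 5 has {α, ε, γ, ζ}, leaving only β.
Row 3, column 3: row 3 has {β, α, δ, γ, ζ} and column 3 has {α, δ}, leaving only ε.
Row 4, column 3: row 4 has {β, α, γ} and column 3 has {α, ε, δ}, leaving only ζ.
Row 2, column 3: row 2 has {β, α, δ} and column 3 has {α, ε, δ, ζ}, leaving only γ.
Row 6 already has {α} and column 3 already has {α, ε, δ, γ, ζ}, so row 6, column 3 must be β.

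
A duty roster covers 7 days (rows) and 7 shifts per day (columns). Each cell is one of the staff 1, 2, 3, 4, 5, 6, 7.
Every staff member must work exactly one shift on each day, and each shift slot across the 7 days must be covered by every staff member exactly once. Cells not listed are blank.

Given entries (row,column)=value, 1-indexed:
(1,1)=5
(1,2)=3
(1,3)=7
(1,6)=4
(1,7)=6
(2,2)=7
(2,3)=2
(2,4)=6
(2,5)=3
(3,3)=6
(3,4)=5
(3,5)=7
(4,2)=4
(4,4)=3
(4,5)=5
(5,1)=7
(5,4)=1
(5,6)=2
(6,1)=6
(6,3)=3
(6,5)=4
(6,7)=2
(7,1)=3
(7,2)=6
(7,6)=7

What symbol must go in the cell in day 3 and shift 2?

2

Day 1, shift 4: day 1 has {3, 4, 5, 6, 7} and shift 4 has {1, 3, 5, 6}, leaving only 2.
Day 1, shift 5: day 1 has {2, 3, 4, 5, 6, 7} and shift 5 has {3, 4, 5, 7}, leaving only 1.
Day 4, shift 3: day 4 has {3, 4, 5} and shift 3 has {2, 3, 6, 7}, leaving only 1.
Day 4, shift 1: day 4 has {1, 3, 4, 5} and shift 1 has {3, 5, 6, 7}, leaving only 2.
Day 4, shift 6: day 4 has {1, 2, 3, 4, 5} and shift 6 has {2, 4, 7}, leaving only 6.
Day 4, shift 7: day 4 has {1, 2, 3, 4, 5, 6} and shift 7 has {2, 6}, leaving only 7.
Day 5, shift 2: day 5 has {1, 2, 7} and shift 2 has {3, 4, 6, 7}, leaving only 5.
Day 5, shift 3: day 5 has {1, 2, 5, 7} and shift 3 has {1, 2, 3, 6, 7}, leaving only 4.
Day 5, shift 5: day 5 has {1, 2, 4, 5, 7} and shift 5 has {1, 3, 4, 5, 7}, leaving only 6.
Day 5, shift 7: day 5 has {1, 2, 4, 5, 6, 7} and shift 7 has {2, 6, 7}, leaving only 3.
Day 6, shift 2: day 6 has {2, 3, 4, 6} and shift 2 has {3, 4, 5, 6, 7}, leaving only 1.
Day 3 already has {5, 6, 7} and shift 2 already has {1, 3, 4, 5, 6, 7}, so day 3, shift 2 must be 2.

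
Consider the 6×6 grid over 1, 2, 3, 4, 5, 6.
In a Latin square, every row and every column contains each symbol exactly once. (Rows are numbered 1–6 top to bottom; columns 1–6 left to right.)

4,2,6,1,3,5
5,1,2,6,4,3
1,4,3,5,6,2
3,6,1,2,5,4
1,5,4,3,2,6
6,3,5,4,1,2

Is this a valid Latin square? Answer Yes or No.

Every row is a permutation, but column 6 contains 2 twice (at rows 3 and 6).

No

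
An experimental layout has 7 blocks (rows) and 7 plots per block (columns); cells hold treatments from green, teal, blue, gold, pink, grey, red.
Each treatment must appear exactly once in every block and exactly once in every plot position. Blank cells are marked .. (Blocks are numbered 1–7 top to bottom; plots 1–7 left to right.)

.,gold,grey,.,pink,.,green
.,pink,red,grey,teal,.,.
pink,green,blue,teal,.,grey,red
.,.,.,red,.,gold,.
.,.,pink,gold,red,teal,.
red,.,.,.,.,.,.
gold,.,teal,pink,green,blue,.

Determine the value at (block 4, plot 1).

Block 1, plot 4: block 1 has {green, gold, pink, grey} and plot 4 has {teal, gold, pink, grey, red}, leaving only blue.
Block 1, plot 1: block 1 has {green, blue, gold, pink, grey} and plot 1 has {gold, pink, red}, leaving only teal.
Block 1, plot 6: block 1 has {green, teal, blue, gold, pink, grey} and plot 6 has {teal, blue, gold, grey}, leaving only red.
Block 2, plot 6: block 2 has {teal, pink, grey, red} and plot 6 has {teal, blue, gold, grey, red}, leaving only green.
Block 2, plot 1: block 2 has {green, teal, pink, grey, red} and plot 1 has {teal, gold, pink, red}, leaving only blue.
Block 2, plot 7: block 2 has {green, teal, blue, pink, grey, red} and plot 7 has {green, red}, leaving only gold.
Block 3, plot 5: block 3 has {green, teal, blue, pink, grey, red} and plot 5 has {green, teal, pink, red}, leaving only gold.
Block 4, plot 3: block 4 has {gold, red} and plot 3 has {teal, blue, pink, grey, red}, leaving only green.
Block 4 already has {green, gold, red} and plot 1 already has {teal, blue, gold, pink, red}, so block 4, plot 1 must be grey.

grey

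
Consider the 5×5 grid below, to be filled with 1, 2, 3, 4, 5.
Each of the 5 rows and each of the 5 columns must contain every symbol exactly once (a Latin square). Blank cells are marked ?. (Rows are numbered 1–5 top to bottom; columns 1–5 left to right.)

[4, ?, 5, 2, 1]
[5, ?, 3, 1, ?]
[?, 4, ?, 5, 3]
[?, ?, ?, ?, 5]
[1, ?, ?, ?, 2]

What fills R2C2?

Row 2 already has {1, 3, 5} and column 2 already has {4}, so row 2, column 2 must be 2.

2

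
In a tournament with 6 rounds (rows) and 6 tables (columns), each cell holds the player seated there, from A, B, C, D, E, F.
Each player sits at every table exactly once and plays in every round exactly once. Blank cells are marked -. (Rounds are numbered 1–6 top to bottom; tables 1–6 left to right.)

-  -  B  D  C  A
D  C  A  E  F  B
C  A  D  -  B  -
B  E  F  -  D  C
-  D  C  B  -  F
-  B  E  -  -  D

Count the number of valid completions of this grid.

Round 1, table 1: eliminating its round and table leaves {E, F}.
Round 1, table 2: eliminating its round and table leaves {F}.
Round 3, table 4: eliminating its round and table leaves {F}.
Round 3, table 6: eliminating its round and table leaves {E}.
Round 4, table 4: eliminating its round and table leaves {A}.
Round 5, table 1: eliminating its round and table leaves {A, E}.
Round 5, table 5: eliminating its round and table leaves {A, E}.
Round 6, table 1: eliminating its round and table leaves {A, F}.
Round 6, table 4: eliminating its round and table leaves {A, C, F}.
Round 6, table 5: eliminating its round and table leaves {A}.
Only one assignment across all blanks avoids any round or table repeat, giving 1 completion.

1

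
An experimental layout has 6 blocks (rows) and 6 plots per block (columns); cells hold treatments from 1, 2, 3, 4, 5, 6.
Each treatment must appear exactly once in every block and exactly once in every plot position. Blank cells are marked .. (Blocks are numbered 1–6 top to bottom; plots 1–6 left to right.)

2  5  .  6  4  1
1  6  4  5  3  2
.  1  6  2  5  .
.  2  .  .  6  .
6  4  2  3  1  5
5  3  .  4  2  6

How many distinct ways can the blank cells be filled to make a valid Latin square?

Block 1, plot 3: eliminating its block and plot leaves {3}.
Block 3, plot 1: eliminating its block and plot leaves {3, 4}.
Block 3, plot 6: eliminating its block and plot leaves {3, 4}.
Block 4, plot 1: eliminating its block and plot leaves {3, 4}.
Block 4, plot 3: eliminating its block and plot leaves {1, 3, 5}.
Block 4, plot 4: eliminating its block and plot leaves {1}.
Block 4, plot 6: eliminating its block and plot leaves {3, 4}.
Block 6, plot 3: eliminating its block and plot leaves {1}.
Enumerating the assignments across these blanks that avoid any block or plot repeat gives 2 completions.

2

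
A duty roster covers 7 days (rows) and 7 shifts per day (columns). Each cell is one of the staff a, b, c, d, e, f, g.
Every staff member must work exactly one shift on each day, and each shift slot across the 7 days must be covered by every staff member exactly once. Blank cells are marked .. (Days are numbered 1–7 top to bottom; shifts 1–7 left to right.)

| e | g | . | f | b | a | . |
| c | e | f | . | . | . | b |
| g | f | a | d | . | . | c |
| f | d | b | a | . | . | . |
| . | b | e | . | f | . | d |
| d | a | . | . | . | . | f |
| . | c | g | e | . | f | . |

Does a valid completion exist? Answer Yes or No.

Day 1, shift 7: day 1 together with shift 7 already contain {a, b, c, d, e, f, g} — every symbol — so nothing can go there. The grid has no valid completion.

No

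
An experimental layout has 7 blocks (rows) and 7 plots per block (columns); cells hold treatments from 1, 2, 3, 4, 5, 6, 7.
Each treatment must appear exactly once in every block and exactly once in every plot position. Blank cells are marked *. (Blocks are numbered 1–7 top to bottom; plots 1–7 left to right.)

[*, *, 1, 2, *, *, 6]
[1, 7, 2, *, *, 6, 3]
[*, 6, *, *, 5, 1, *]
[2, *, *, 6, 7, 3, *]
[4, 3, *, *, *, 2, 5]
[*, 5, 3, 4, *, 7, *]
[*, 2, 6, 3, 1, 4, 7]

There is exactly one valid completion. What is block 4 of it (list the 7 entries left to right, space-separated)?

2 1 5 6 7 3 4

Block 1, plot 2: block 1 has {1, 2, 6} and plot 2 has {2, 3, 5, 6, 7}, leaving only 4.
Block 4, plot 2: block 4 has {2, 3, 6, 7} and plot 2 has {2, 3, 4, 5, 6, 7}, leaving only 1.
Block 4, plot 7: block 4 has {1, 2, 3, 6, 7} and plot 7 has {3, 5, 6, 7}, leaving only 4.
Block 4, plot 3: block 4 has {1, 2, 3, 4, 6, 7} and plot 3 has {1, 2, 3, 6}, leaving only 5.
So block 4 reads: 2 1 5 6 7 3 4.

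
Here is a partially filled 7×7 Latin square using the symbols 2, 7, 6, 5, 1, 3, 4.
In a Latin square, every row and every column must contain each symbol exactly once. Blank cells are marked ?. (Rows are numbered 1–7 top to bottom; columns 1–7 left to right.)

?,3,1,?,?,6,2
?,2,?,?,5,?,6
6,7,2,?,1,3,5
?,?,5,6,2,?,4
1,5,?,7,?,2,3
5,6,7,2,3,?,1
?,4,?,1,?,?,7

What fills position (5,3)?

6

Row 3, column 4: row 3 has {2, 7, 6, 5, 1, 3} and column 4 has {2, 7, 6, 1}, leaving only 4.
Row 1, column 4: row 1 has {2, 6, 1, 3} and column 4 has {2, 7, 6, 1, 4}, leaving only 5.
Row 2, column 4: row 2 has {2, 6, 5} and column 4 has {2, 7, 6, 5, 1, 4}, leaving only 3.
Row 2, column 3: row 2 has {2, 6, 5, 3} and column 3 has {2, 7, 5, 1}, leaving only 4.
Row 5 already has {2, 7, 5, 1, 3} and column 3 already has {2, 7, 5, 1, 4}, so row 5, column 3 must be 6.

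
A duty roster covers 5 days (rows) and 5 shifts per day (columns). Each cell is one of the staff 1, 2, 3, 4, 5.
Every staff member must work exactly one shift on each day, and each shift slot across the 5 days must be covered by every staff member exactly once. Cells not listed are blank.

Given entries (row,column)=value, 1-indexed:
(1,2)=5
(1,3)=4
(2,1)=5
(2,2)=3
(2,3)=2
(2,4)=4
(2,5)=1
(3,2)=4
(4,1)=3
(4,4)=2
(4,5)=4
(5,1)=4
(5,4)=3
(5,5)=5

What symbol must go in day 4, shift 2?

1

Day 4 already has {2, 3, 4} and shift 2 already has {3, 4, 5}, so day 4, shift 2 must be 1.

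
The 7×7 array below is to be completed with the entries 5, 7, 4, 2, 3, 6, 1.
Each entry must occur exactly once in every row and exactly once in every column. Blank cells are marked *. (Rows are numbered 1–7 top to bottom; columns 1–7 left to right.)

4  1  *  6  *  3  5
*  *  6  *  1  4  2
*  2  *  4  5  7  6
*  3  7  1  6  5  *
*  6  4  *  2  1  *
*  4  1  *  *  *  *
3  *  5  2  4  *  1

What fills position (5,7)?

Row 1, column 3: row 1 has {5, 4, 3, 6, 1} and column 3 has {5, 7, 4, 6, 1}, leaving only 2.
Row 1, column 5: row 1 has {5, 4, 2, 3, 6, 1} and column 5 has {5, 4, 2, 6, 1}, leaving only 7.
Row 3, column 1: row 3 has {5, 7, 4, 2, 6} and column 1 has {4, 3}, leaving only 1.
Row 3, column 3: row 3 has {5, 7, 4, 2, 6, 1} and column 3 has {5, 7, 4, 2, 6, 1}, leaving only 3.
Row 4, column 1: row 4 has {5, 7, 3, 6, 1} and column 1 has {4, 3, 1}, leaving only 2.
Row 4, column 7: row 4 has {5, 7, 2, 3, 6, 1} and column 7 has {5, 2, 6, 1}, leaving only 4.
Row 6, column 5: row 6 has {4, 1} and column 5 has {5, 7, 4, 2, 6, 1}, leaving only 3.
Row 6, column 7: row 6 has {4, 3, 1} and column 7 has {5, 4, 2, 6, 1}, leaving only 7.
Row 5 already has {4, 2, 6, 1} and column 7 already has {5, 7, 4, 2, 6, 1}, so row 5, column 7 must be 3.

3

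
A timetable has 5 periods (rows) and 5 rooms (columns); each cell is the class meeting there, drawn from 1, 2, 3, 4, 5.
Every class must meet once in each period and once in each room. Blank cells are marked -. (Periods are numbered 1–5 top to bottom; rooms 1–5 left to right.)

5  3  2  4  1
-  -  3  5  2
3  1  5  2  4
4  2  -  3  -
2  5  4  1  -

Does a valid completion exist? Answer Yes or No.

No period or room among the givens repeats a symbol, and propagating forced cells runs into no contradiction.
One valid completion exists (for instance, 5 3 2 4 1 / 1 4 3 5 2 / 3 1 5 2 4 / 4 2 1 3 5 / 2 5 4 1 3).

Yes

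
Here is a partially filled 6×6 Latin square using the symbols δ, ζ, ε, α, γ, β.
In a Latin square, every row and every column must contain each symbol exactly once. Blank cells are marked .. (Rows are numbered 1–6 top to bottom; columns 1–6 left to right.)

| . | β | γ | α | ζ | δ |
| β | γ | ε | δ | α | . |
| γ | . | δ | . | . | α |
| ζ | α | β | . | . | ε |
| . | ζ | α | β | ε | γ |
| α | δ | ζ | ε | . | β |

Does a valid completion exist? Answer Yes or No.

No row or column among the givens repeats a symbol, and propagating forced cells runs into no contradiction.
One valid completion exists (for instance, ε β γ α ζ δ / β γ ε δ α ζ / γ ε δ ζ β α / ζ α β γ δ ε / δ ζ α β ε γ / α δ ζ ε γ β).

Yes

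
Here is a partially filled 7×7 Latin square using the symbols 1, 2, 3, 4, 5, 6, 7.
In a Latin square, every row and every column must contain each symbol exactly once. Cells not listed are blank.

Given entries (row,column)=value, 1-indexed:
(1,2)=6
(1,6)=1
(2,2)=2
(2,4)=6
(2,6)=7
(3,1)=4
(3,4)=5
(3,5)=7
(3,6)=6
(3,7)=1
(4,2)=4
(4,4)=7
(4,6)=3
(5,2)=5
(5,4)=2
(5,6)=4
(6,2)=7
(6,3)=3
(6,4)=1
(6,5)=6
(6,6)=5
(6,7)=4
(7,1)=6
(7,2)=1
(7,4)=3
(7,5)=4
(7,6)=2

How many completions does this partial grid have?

Row 1, column 1: eliminating its row and column leaves {2, 3, 5, 7}.
Row 1, column 3: eliminating its row and column leaves {2, 4, 5, 7}.
Row 1, column 4: eliminating its row and column leaves {4}.
Row 1, column 5: eliminating its row and column leaves {2, 3, 5}.
Row 1, column 7: eliminating its row and column leaves {2, 3, 5, 7}.
Row 2, column 1: eliminating its row and column leaves {1, 3, 5}.
Row 2, column 3: eliminating its row and column leaves {1, 4, 5}.
Row 2, column 5: eliminating its row and column leaves {1, 3, 5}.
Row 2, column 7: eliminating its row and column leaves {3, 5}.
Row 3, column 2: eliminating its row and column leaves {3}.
Row 3, column 3: eliminating its row and column leaves {2}.
Row 4, column 1: eliminating its row and column leaves {1, 2, 5}.
Row 4, column 3: eliminating its row and column leaves {1, 2, 5, 6}.
Row 4, column 5: eliminating its row and column leaves {1, 2, 5}.
Row 4, column 7: eliminating its row and column leaves {2, 5, 6}.
Row 5, column 1: eliminating its row and column leaves {1, 3, 7}.
Row 5, column 3: eliminating its row and column leaves {1, 6, 7}.
Row 5, column 5: eliminating its row and column leaves {1, 3}.
Row 5, column 7: eliminating its row and column leaves {3, 6, 7}.
Row 6, column 1: eliminating its row and column leaves {2}.
Row 7, column 3: eliminating its row and column leaves {5, 7}.
Row 7, column 7: eliminating its row and column leaves {5, 7}.
Enumerating the assignments across these blanks that avoid any row or column repeat gives 8 completions.

8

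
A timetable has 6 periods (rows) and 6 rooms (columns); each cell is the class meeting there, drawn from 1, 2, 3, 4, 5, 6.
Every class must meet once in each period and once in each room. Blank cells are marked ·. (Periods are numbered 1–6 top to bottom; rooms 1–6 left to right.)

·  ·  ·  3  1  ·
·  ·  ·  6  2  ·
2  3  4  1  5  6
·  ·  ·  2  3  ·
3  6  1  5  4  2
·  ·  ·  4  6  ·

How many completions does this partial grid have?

Period 1, room 1: eliminating its period and room leaves {4, 5, 6}.
Period 1, room 2: eliminating its period and room leaves {2, 4, 5}.
Period 1, room 3: eliminating its period and room leaves {2, 5, 6}.
Period 1, room 6: eliminating its period and room leaves {4, 5}.
Period 2, room 1: eliminating its period and room leaves {1, 4, 5}.
Period 2, room 2: eliminating its period and room leaves {1, 4, 5}.
Period 2, room 3: eliminating its period and room leaves {3, 5}.
Period 2, room 6: eliminating its period and room leaves {1, 3, 4, 5}.
Period 4, room 1: eliminating its period and room leaves {1, 4, 5, 6}.
Period 4, room 2: eliminating its period and room leaves {1, 4, 5}.
Period 4, room 3: eliminating its period and room leaves {5, 6}.
Period 4, room 6: eliminating its period and room leaves {1, 4, 5}.
Period 6, room 1: eliminating its period and room leaves {1, 5}.
Period 6, room 2: eliminating its period and room leaves {1, 2, 5}.
Period 6, room 3: eliminating its period and room leaves {2, 3, 5}.
Period 6, room 6: eliminating its period and room leaves {1, 3, 5}.
Enumerating the assignments across these blanks that avoid any period or room repeat gives 16 completions.

16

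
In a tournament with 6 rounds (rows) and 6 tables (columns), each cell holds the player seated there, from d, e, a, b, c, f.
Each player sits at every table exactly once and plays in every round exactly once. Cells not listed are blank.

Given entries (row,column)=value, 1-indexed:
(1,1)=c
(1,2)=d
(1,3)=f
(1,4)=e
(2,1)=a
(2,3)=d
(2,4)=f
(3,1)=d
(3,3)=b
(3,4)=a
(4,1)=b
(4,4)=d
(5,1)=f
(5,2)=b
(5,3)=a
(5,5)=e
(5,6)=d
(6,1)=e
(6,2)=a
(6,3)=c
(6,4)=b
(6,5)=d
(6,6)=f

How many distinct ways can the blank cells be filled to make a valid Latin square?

Round 1, table 5: eliminating its round and table leaves {a, b}.
Round 1, table 6: eliminating its round and table leaves {a, b}.
Round 2, table 2: eliminating its round and table leaves {e, c}.
Round 2, table 5: eliminating its round and table leaves {b, c}.
Round 2, table 6: eliminating its round and table leaves {e, b, c}.
Round 3, table 2: eliminating its round and table leaves {e, c, f}.
Round 3, table 5: eliminating its round and table leaves {c, f}.
Round 3, table 6: eliminating its round and table leaves {e, c}.
Round 4, table 2: eliminating its round and table leaves {e, c, f}.
Round 4, table 3: eliminating its round and table leaves {e}.
Round 4, table 5: eliminating its round and table leaves {a, c, f}.
Round 4, table 6: eliminating its round and table leaves {e, a, c}.
Round 5, table 4: eliminating its round and table leaves {c}.
Enumerating the assignments across these blanks that avoid any round or table repeat gives 4 completions.

4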